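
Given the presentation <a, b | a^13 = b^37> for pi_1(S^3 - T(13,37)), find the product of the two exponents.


The relation is a^13 = b^37.
Product of exponents = 13 * 37
= 481

481


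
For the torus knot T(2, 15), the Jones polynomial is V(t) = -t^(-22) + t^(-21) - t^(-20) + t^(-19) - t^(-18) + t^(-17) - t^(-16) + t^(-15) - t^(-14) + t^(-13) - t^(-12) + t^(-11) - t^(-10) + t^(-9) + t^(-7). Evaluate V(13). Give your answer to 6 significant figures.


Substituting t = 13 into V(t) = -t^(-22) + t^(-21) - t^(-20) + t^(-19) - t^(-18) + t^(-17) - t^(-16) + t^(-15) - t^(-14) + t^(-13) - t^(-12) + t^(-11) - t^(-10) + t^(-9) + t^(-7):
  (-)t^(-22) = -3.11348e-25
  (+)t^(-21) = 4.04753e-24
  (-)t^(-20) = -5.26178e-23
  (+)t^(-19) = 6.84032e-22
  (-)t^(-18) = -8.89241e-21
  (+)t^(-17) = 1.15601e-19
  (-)t^(-16) = -1.50282e-18
  (+)t^(-15) = 1.95366e-17
  (-)t^(-14) = -2.53976e-16
  (+)t^(-13) = 3.30169e-15
  (-)t^(-12) = -4.2922e-14
  (+)t^(-11) = 5.57986e-13
  (-)t^(-10) = -7.25382e-12
  (+)t^(-9) = 9.42996e-11
  (+)t^(-7) = 1.59366e-08
Sum = (-3.11348e-25) + (4.04753e-24) + (-5.26178e-23) + (6.84032e-22) + (-8.89241e-21) + (1.15601e-19) + (-1.50282e-18) + (1.95366e-17) + (-2.53976e-16) + (3.30169e-15) + (-4.2922e-14) + (5.57986e-13) + (-7.25382e-12) + (9.42996e-11) + (1.59366e-08)
= 1.602419553e-08
Rounded to 6 significant figures: 1.60242e-08

1.60242e-08


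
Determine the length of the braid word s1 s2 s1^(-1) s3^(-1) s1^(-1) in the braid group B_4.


The word length counts the number of generators (including inverses).
Listing each generator: s1, s2, s1^(-1), s3^(-1), s1^(-1)
There are 5 generators in this braid word.

5


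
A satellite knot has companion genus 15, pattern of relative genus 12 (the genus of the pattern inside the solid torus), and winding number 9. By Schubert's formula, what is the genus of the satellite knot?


Schubert: g(satellite) = g_rel(pattern) + |winding| * g(companion),
where g_rel(pattern) is the genus of the pattern relative to the solid torus.
= 12 + 9 * 15
= 12 + 135 = 147

147


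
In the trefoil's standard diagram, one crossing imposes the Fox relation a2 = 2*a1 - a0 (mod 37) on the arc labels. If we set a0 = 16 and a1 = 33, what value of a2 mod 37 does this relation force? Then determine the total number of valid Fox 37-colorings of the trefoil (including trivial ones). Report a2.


Step 1: Apply the given crossing relation 2*a1 - a0 - a2 = 0 (mod 37).
  a2 = 2*a1 - a0 mod 37
  a2 = 2*33 - 16 mod 37
  a2 = 66 - 16 mod 37
  a2 = 50 mod 37 = 13
Step 2: The trefoil has determinant 3.
  Number of Fox p-colorings (p prime) is p^2 if p = 3, else p.
  Since 37 does not divide 3, only trivial (constant) colorings exist.
  (So the trial a0 = 16, a1 = 33 with a0 != a1 does NOT extend to a valid coloring of the whole trefoil: the other two crossing relations require 3*(a1 - a0) = 0 (mod 37), which fails.)
  Total colorings = 37
Step 3: a2 = 13, total Fox 37-colorings = 37

13


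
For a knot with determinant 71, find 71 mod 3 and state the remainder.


Step 1: A knot is p-colorable if and only if p divides its determinant.
Step 2: Compute 71 mod 3.
71 = 23 * 3 + 2
Step 3: 71 mod 3 = 2
Step 4: The knot is 3-colorable: no

2


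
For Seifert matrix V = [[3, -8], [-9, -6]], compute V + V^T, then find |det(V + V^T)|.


Step 1: Form V + V^T where V = [[3, -8], [-9, -6]]
  V^T = [[3, -9], [-8, -6]]
  V + V^T = [[6, -17], [-17, -12]]
Step 2: det(V + V^T) = 6*(-12) - (-17)*(-17)
  = -72 - 289 = -361
Step 3: Knot determinant = |det(V + V^T)| = |-361| = 361

361


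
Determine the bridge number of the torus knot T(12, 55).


The bridge number of T(p,q) is min(p,q).
min(12, 55) = 12

12


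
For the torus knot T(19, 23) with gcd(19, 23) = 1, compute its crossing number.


For a torus knot T(p, q) with gcd(p,q)=1,
the crossing number is min(p*(q-1), q*(p-1)).
p*(q-1) = 19*22 = 418
q*(p-1) = 23*18 = 414
min(418, 414) = 414

414


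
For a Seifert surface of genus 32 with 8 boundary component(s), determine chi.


chi = 2 - 2g - b
= 2 - 2*32 - 8
= 2 - 64 - 8 = -70

-70


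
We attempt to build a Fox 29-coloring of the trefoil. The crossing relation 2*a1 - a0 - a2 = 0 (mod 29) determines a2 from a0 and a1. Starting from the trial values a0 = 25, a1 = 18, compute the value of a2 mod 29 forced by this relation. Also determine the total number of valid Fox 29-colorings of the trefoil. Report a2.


Step 1: Apply the given crossing relation 2*a1 - a0 - a2 = 0 (mod 29).
  a2 = 2*a1 - a0 mod 29
  a2 = 2*18 - 25 mod 29
  a2 = 36 - 25 mod 29
  a2 = 11 mod 29 = 11
Step 2: The trefoil has determinant 3.
  Number of Fox p-colorings (p prime) is p^2 if p = 3, else p.
  Since 29 does not divide 3, only trivial (constant) colorings exist.
  (So the trial a0 = 25, a1 = 18 with a0 != a1 does NOT extend to a valid coloring of the whole trefoil: the other two crossing relations require 3*(a1 - a0) = 0 (mod 29), which fails.)
  Total colorings = 29
Step 3: a2 = 11, total Fox 29-colorings = 29

11


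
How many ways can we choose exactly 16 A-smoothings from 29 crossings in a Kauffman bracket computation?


We choose which 16 of 29 crossings get A-smoothings.
C(29, 16) = 29! / (16! * 13!)
= 67863915

67863915


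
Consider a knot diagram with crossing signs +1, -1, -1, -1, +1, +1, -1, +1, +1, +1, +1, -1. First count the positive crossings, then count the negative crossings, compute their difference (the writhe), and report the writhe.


Step 1: Count positive crossings (+1).
Positive crossings: 7
Step 2: Count negative crossings (-1).
Negative crossings: 5
Step 3: Writhe = (positive) - (negative)
w = 7 - 5 = 2
Step 4: |w| = 2, and w is positive

2


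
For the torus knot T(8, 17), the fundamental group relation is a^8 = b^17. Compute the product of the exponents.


The relation is a^8 = b^17.
Product of exponents = 8 * 17
= 136

136


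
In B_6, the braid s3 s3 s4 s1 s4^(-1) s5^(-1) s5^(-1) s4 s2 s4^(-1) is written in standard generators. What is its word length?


The word length counts the number of generators (including inverses).
Listing each generator: s3, s3, s4, s1, s4^(-1), s5^(-1), s5^(-1), s4, s2, s4^(-1)
There are 10 generators in this braid word.

10


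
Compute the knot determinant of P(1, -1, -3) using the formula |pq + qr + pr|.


Step 1: Compute pq + qr + pr.
pq = 1*(-1) = -1
qr = (-1)*(-3) = 3
pr = 1*(-3) = -3
pq + qr + pr = -1 + 3 + (-3) = -1
Step 2: Take absolute value.
det(P(1,-1,-3)) = |-1| = 1

1


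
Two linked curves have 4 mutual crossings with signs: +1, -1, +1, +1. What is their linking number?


Step 1: Count positive crossings: 3
Step 2: Count negative crossings: 1
Step 3: Sum of signs = 3 - 1 = 2
Step 4: Linking number = sum/2 = 2/2 = 1

1


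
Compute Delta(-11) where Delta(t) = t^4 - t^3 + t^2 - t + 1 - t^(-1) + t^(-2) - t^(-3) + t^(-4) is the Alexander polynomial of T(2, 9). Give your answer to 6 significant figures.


Substituting t = -11 into Delta(t) = t^4 - t^3 + t^2 - t + 1 - t^(-1) + t^(-2) - t^(-3) + t^(-4):
Term values: (14641) + (1331) + (121) + (11) + (1) + (0.0909091) + (0.00826446) + (0.000751315) + (6.83013e-05)
Sum = 16105.09999
Rounded to 6 significant figures: 16105.1

16105.1


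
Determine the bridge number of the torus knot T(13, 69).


The bridge number of T(p,q) is min(p,q).
min(13, 69) = 13

13


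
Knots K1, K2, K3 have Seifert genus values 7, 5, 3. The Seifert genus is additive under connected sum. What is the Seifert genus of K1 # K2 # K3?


The Seifert genus is additive under connected sum.
Seifert genus(K1 # K2 # K3) = (7) + (5) + (3)
= 15

15


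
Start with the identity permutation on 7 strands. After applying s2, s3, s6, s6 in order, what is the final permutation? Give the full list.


Starting with identity [1, 2, 3, 4, 5, 6, 7].
Apply generators in sequence:
  After s2: [1, 3, 2, 4, 5, 6, 7]
  After s3: [1, 3, 4, 2, 5, 6, 7]
  After s6: [1, 3, 4, 2, 5, 7, 6]
  After s6: [1, 3, 4, 2, 5, 6, 7]
Final permutation: [1, 3, 4, 2, 5, 6, 7]

[1, 3, 4, 2, 5, 6, 7]


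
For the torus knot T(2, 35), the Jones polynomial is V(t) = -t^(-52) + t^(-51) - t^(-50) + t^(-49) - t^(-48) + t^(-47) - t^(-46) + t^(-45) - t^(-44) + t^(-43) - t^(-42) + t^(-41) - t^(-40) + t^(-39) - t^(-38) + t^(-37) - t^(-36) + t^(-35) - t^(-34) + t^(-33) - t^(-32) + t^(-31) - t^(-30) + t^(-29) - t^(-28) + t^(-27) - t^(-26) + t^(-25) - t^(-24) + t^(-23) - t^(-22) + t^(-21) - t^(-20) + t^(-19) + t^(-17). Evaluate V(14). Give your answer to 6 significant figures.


Substituting t = 14 into V(t) = -t^(-52) + t^(-51) - t^(-50) + t^(-49) - t^(-48) + t^(-47) - t^(-46) + t^(-45) - t^(-44) + t^(-43) - t^(-42) + t^(-41) - t^(-40) + t^(-39) - t^(-38) + t^(-37) - t^(-36) + t^(-35) - t^(-34) + t^(-33) - t^(-32) + t^(-31) - t^(-30) + t^(-29) - t^(-28) + t^(-27) - t^(-26) + t^(-25) - t^(-24) + t^(-23) - t^(-22) + t^(-21) - t^(-20) + t^(-19) + t^(-17):
  (-)t^(-52) = -2.51966e-60
  (+)t^(-51) = 3.52753e-59
  (-)t^(-50) = -4.93854e-58
  (+)t^(-49) = 6.91395e-57
  (-)t^(-48) = -9.67953e-56
  (+)t^(-47) = 1.35513e-54
  (-)t^(-46) = -1.89719e-53
  (+)t^(-45) = 2.65606e-52
  (-)t^(-44) = -3.71849e-51
  (+)t^(-43) = 5.20588e-50
  (-)t^(-42) = -7.28824e-49
  (+)t^(-41) = 1.02035e-47
  (-)t^(-40) = -1.42849e-46
  (+)t^(-39) = 1.99989e-45
  (-)t^(-38) = -2.79985e-44
  (+)t^(-37) = 3.91979e-43
  (-)t^(-36) = -5.4877e-42
  (+)t^(-35) = 7.68279e-41
  (-)t^(-34) = -1.07559e-39
  (+)t^(-33) = 1.50583e-38
  (-)t^(-32) = -2.10816e-37
  (+)t^(-31) = 2.95142e-36
  (-)t^(-30) = -4.13199e-35
  (+)t^(-29) = 5.78478e-34
  (-)t^(-28) = -8.09869e-33
  (+)t^(-27) = 1.13382e-31
  (-)t^(-26) = -1.58734e-30
  (+)t^(-25) = 2.22228e-29
  (-)t^(-24) = -3.11119e-28
  (+)t^(-23) = 4.35567e-27
  (-)t^(-22) = -6.09794e-26
  (+)t^(-21) = 8.53712e-25
  (-)t^(-20) = -1.1952e-23
  (+)t^(-19) = 1.67327e-22
  (+)t^(-17) = 3.27962e-20
Sum = (-2.51966e-60) + (3.52753e-59) + (-4.93854e-58) + (6.91395e-57) + (-9.67953e-56) + (1.35513e-54) + (-1.89719e-53) + (2.65606e-52) + (-3.71849e-51) + (5.20588e-50) + (-7.28824e-49) + (1.02035e-47) + (-1.42849e-46) + (1.99989e-45) + (-2.79985e-44) + (3.91979e-43) + (-5.4877e-42) + (7.68279e-41) + (-1.07559e-39) + (1.50583e-38) + (-2.10816e-37) + (2.95142e-36) + (-4.13199e-35) + (5.78478e-34) + (-8.09869e-33) + (1.13382e-31) + (-1.58734e-30) + (2.22228e-29) + (-3.11119e-28) + (4.35567e-27) + (-6.09794e-26) + (8.53712e-25) + (-1.1952e-23) + (1.67327e-22) + (3.27962e-20)
= 3.295236231e-20
Rounded to 6 significant figures: 3.29524e-20

3.29524e-20


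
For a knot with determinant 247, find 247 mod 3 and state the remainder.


Step 1: A knot is p-colorable if and only if p divides its determinant.
Step 2: Compute 247 mod 3.
247 = 82 * 3 + 1
Step 3: 247 mod 3 = 1
Step 4: The knot is 3-colorable: no

1


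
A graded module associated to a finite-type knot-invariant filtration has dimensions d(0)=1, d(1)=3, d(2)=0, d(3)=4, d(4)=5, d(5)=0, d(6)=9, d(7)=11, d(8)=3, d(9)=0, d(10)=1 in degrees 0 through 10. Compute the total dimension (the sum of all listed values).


Total dimension = d(0) + d(1) + ... + d(10)
= 1 + 3 + 0 + 4 + 5 + 0 + 9 + 11 + 3 + 0 + 1
= 37

37


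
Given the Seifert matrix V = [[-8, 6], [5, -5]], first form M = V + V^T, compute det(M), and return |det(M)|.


Step 1: Form V + V^T where V = [[-8, 6], [5, -5]]
  V^T = [[-8, 5], [6, -5]]
  V + V^T = [[-16, 11], [11, -10]]
Step 2: det(V + V^T) = (-16)*(-10) - 11*11
  = 160 - 121 = 39
Step 3: Knot determinant = |det(V + V^T)| = |39| = 39

39


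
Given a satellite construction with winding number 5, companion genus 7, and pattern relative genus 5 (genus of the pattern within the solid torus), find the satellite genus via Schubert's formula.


Schubert: g(satellite) = g_rel(pattern) + |winding| * g(companion),
where g_rel(pattern) is the genus of the pattern relative to the solid torus.
= 5 + 5 * 7
= 5 + 35 = 40

40


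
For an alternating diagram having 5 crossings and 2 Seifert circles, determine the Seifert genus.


For alternating knots, g = (c - s + 1)/2.
= (5 - 2 + 1)/2
= 4/2 = 2

2


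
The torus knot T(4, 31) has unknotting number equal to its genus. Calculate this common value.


For a torus knot T(p,q), both the unknotting number and genus equal (p-1)(q-1)/2.
= (4-1)(31-1)/2
= 3*30/2
= 90/2 = 45

45


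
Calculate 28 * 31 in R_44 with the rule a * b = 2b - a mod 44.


28 * 31 = 2*31 - 28 mod 44
= 62 - 28 mod 44
= 34 mod 44 = 34

34


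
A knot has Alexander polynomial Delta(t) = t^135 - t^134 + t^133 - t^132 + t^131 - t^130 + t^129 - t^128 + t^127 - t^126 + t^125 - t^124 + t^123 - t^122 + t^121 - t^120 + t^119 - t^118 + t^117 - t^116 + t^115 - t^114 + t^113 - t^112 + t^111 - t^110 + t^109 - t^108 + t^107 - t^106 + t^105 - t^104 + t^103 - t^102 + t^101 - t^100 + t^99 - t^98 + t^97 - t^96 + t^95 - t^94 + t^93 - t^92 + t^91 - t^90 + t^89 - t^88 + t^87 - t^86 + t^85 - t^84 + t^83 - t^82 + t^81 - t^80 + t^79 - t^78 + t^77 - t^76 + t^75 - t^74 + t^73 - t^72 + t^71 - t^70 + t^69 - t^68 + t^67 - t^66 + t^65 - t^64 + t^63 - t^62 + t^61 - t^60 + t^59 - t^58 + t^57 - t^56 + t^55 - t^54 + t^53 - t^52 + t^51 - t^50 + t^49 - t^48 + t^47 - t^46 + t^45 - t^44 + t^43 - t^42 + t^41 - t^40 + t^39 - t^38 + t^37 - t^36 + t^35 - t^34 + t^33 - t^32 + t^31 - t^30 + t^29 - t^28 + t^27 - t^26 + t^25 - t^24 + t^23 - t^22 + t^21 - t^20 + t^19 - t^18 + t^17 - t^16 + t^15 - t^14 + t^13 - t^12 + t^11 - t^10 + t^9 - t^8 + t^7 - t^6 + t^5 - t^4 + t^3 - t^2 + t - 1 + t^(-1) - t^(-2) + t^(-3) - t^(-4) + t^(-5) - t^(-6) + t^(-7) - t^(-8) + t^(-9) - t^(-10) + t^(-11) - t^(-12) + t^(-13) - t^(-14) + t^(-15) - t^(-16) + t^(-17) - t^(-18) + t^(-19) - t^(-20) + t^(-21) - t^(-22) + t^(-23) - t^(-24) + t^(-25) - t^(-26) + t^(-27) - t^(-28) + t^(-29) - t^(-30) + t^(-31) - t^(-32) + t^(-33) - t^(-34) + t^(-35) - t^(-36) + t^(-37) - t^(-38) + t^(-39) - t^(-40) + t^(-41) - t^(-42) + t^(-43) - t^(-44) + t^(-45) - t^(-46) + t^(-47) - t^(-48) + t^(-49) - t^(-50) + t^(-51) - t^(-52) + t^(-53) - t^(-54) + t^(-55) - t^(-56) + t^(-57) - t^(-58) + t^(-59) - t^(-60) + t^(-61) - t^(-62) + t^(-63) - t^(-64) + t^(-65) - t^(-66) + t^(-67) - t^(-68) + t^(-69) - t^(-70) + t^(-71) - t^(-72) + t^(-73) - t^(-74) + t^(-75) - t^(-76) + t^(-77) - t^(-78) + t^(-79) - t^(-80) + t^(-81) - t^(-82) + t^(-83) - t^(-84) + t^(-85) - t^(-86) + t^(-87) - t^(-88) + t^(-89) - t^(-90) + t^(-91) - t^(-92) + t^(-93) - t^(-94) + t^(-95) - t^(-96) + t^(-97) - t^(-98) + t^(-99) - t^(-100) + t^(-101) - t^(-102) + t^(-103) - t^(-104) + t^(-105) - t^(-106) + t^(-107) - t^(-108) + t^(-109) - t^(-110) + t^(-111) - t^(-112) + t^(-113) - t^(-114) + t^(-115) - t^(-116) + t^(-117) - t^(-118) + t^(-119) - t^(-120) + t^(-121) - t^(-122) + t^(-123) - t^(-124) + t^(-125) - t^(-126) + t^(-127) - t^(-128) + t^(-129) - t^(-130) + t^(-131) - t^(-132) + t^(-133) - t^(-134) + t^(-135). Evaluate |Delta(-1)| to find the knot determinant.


Step 1: The polynomial has 271 terms with alternating signs, exponents from 135 down to -135.
Step 2: Substitute t = -1. The i-th term has coefficient (-1)^i and exponent (m-i),
  so its value is (-1)^i * (-1)^(m-i) = (-1)^m = -1 for every i.
Step 3: All 271 terms equal -1, so Delta(-1) = 271 * (-1) = -271
Step 4: |Delta(-1)| = 271

271


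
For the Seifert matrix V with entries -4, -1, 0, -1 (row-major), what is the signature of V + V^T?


Step 1: V + V^T = [[-8, -1], [-1, -2]]
Step 2: trace = -10, det = 15
Step 3: Discriminant = (-10)^2 - 4*15 = 40
Step 4: Eigenvalues: -1.83772, -8.16228
Step 5: Signature = (# positive eigenvalues) - (# negative eigenvalues) = -2

-2


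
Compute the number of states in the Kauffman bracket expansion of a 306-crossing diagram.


Each crossing contributes 2 choices (A-smoothing or B-smoothing).
Total states = 2^306 = 130370302485407109521180524058200202307293977194619920040712988758680403184853549195737432064

130370302485407109521180524058200202307293977194619920040712988758680403184853549195737432064


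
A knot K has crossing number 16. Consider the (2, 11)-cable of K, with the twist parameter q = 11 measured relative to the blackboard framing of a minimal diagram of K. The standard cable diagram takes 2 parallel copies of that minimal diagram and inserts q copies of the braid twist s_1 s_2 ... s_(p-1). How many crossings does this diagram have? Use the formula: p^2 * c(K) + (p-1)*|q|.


Step 1: Each of the c(K) crossings of the companion diagram becomes p*p = p^2 crossings among the p parallel strands, and each of the |q| twists s_1 s_2 ... s_(p-1) adds (p-1) crossings.
  Crossings = p^2 * c(K) + (p-1)*|q|
Step 2: = 2^2 * 16 + (2-1)*11
Step 3: = 4*16 + 1*11
Step 4: = 64 + 11 = 75

75


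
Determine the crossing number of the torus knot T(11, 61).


For a torus knot T(p, q) with gcd(p,q)=1,
the crossing number is min(p*(q-1), q*(p-1)).
p*(q-1) = 11*60 = 660
q*(p-1) = 61*10 = 610
min(660, 610) = 610

610


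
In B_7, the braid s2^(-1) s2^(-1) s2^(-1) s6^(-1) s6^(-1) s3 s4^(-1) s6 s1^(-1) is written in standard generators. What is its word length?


The word length counts the number of generators (including inverses).
Listing each generator: s2^(-1), s2^(-1), s2^(-1), s6^(-1), s6^(-1), s3, s4^(-1), s6, s1^(-1)
There are 9 generators in this braid word.

9


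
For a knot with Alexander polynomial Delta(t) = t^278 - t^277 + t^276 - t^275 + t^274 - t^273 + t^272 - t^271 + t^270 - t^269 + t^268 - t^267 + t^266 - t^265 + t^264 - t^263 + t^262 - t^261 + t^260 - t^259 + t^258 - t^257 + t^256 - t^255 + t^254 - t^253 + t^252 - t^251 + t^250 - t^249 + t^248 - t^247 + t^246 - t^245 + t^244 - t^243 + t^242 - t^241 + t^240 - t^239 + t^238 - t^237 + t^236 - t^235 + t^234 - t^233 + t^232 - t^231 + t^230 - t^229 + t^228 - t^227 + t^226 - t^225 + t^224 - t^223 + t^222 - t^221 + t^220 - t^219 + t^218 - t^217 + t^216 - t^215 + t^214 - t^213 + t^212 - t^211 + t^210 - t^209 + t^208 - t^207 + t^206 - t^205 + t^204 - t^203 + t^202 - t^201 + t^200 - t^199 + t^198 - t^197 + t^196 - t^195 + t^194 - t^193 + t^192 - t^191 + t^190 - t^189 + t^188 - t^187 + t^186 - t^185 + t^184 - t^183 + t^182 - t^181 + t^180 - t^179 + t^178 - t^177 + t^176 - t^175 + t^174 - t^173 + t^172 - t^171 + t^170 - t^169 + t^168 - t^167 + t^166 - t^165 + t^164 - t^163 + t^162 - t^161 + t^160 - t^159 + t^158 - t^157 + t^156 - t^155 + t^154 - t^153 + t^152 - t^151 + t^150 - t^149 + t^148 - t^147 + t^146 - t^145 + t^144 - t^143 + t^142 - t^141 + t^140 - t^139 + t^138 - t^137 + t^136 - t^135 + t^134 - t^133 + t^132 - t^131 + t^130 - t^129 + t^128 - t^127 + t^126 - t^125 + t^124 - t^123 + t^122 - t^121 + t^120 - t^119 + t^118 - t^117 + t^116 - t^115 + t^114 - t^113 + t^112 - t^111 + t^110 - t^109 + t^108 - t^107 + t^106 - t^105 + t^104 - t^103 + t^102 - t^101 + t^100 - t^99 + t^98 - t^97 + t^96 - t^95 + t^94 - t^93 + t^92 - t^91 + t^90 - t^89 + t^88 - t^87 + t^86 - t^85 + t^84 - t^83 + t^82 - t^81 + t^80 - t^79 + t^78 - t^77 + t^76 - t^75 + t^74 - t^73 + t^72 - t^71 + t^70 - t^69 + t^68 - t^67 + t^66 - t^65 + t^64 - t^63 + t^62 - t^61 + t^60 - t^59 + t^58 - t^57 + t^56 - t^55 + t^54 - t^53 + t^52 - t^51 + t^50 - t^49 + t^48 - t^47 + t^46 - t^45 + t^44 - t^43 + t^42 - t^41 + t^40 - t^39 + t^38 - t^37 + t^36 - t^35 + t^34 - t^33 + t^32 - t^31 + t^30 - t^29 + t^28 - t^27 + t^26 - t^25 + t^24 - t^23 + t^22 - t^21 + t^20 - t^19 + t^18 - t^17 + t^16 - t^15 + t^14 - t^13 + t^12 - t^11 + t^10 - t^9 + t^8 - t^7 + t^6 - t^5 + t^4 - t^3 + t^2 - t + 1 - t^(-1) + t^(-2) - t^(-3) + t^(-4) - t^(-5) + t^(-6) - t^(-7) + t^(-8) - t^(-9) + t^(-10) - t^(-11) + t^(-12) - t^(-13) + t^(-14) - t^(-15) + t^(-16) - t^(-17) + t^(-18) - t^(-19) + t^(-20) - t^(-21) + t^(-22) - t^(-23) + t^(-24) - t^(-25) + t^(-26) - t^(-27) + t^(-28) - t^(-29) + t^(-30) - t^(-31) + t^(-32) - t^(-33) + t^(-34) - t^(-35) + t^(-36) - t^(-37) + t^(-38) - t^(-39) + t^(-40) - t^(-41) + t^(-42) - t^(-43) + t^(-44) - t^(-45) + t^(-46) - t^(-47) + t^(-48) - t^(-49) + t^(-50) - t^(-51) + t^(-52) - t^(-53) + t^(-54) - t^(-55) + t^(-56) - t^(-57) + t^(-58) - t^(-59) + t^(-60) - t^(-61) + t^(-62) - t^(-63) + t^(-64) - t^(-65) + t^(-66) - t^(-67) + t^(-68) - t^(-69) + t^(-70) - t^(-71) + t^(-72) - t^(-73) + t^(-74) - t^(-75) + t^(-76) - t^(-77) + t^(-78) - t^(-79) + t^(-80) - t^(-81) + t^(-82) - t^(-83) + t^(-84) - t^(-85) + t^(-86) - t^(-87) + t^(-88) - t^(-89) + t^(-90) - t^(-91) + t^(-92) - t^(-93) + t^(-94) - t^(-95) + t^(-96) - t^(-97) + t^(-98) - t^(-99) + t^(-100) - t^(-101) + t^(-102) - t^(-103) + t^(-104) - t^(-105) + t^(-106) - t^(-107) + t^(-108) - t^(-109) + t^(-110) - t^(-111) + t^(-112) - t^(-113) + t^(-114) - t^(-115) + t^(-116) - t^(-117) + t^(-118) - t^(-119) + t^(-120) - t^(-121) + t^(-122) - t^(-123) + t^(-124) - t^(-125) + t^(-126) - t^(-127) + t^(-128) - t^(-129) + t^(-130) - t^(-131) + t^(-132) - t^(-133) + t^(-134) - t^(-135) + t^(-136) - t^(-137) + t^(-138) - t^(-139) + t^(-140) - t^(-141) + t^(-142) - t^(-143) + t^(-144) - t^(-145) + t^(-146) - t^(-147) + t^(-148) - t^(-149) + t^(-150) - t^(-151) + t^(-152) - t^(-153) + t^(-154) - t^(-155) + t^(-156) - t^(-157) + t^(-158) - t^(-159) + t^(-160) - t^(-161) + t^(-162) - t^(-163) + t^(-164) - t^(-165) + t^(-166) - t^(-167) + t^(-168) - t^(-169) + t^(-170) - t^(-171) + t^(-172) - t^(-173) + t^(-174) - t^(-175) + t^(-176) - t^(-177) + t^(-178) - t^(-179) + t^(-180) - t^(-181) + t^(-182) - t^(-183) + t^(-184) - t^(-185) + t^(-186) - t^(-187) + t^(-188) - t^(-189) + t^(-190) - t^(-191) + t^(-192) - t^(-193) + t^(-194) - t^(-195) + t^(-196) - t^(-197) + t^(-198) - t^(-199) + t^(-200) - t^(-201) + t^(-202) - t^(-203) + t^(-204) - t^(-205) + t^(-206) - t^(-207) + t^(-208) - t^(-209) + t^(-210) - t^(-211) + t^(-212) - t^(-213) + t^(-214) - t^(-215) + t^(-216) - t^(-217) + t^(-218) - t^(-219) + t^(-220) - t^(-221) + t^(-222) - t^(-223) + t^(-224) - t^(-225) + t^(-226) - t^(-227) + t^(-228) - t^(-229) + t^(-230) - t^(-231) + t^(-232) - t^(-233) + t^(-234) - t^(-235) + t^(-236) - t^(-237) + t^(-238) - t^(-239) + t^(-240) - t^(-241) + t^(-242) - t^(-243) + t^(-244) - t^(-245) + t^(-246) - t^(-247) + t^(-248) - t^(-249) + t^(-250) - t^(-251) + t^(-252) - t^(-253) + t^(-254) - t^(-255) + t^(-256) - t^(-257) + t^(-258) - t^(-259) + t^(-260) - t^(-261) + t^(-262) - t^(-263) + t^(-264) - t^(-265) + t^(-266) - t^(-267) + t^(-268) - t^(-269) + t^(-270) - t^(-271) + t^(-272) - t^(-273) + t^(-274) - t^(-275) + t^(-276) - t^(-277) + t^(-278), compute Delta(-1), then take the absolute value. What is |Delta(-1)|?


Step 1: The polynomial has 557 terms with alternating signs, exponents from 278 down to -278.
Step 2: Substitute t = -1. The i-th term has coefficient (-1)^i and exponent (m-i),
  so its value is (-1)^i * (-1)^(m-i) = (-1)^m = 1 for every i.
Step 3: All 557 terms equal 1, so Delta(-1) = 557 * (1) = 557
Step 4: |Delta(-1)| = 557

557


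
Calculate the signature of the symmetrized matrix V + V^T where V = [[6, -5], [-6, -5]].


Step 1: V + V^T = [[12, -11], [-11, -10]]
Step 2: trace = 2, det = -241
Step 3: Discriminant = 2^2 - 4*(-241) = 968
Step 4: Eigenvalues: 16.5563, -14.5563
Step 5: Signature = (# positive eigenvalues) - (# negative eigenvalues) = 0

0


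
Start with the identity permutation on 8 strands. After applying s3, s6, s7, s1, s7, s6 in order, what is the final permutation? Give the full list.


Starting with identity [1, 2, 3, 4, 5, 6, 7, 8].
Apply generators in sequence:
  After s3: [1, 2, 4, 3, 5, 6, 7, 8]
  After s6: [1, 2, 4, 3, 5, 7, 6, 8]
  After s7: [1, 2, 4, 3, 5, 7, 8, 6]
  After s1: [2, 1, 4, 3, 5, 7, 8, 6]
  After s7: [2, 1, 4, 3, 5, 7, 6, 8]
  After s6: [2, 1, 4, 3, 5, 6, 7, 8]
Final permutation: [2, 1, 4, 3, 5, 6, 7, 8]

[2, 1, 4, 3, 5, 6, 7, 8]


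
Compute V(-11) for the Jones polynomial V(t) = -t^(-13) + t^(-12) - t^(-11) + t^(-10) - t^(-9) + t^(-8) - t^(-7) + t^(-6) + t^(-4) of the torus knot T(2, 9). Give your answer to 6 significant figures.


Substituting t = -11 into V(t) = -t^(-13) + t^(-12) - t^(-11) + t^(-10) - t^(-9) + t^(-8) - t^(-7) + t^(-6) + t^(-4):
  (-)t^(-13) = 2.89664e-14
  (+)t^(-12) = 3.18631e-13
  (-)t^(-11) = 3.50494e-12
  (+)t^(-10) = 3.85543e-11
  (-)t^(-9) = 4.24098e-10
  (+)t^(-8) = 4.66507e-09
  (-)t^(-7) = 5.13158e-08
  (+)t^(-6) = 5.64474e-07
  (+)t^(-4) = 6.83013e-05
Sum = (2.89664e-14) + (3.18631e-13) + (3.50494e-12) + (3.85543e-11) + (4.24098e-10) + (4.66507e-09) + (5.13158e-08) + (5.64474e-07) + (6.83013e-05)
= 6.892226686e-05
Rounded to 6 significant figures: 6.89223e-05

6.89223e-05


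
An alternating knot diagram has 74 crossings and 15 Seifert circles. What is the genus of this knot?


For alternating knots, g = (c - s + 1)/2.
= (74 - 15 + 1)/2
= 60/2 = 30

30


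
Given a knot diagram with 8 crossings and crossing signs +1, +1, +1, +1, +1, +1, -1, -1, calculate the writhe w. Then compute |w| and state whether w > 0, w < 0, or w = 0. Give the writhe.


Step 1: Count positive crossings (+1).
Positive crossings: 6
Step 2: Count negative crossings (-1).
Negative crossings: 2
Step 3: Writhe = (positive) - (negative)
w = 6 - 2 = 4
Step 4: |w| = 4, and w is positive

4


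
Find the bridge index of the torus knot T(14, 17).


The bridge number of T(p,q) is min(p,q).
min(14, 17) = 14

14


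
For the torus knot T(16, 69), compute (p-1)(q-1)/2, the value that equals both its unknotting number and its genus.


For a torus knot T(p,q), both the unknotting number and genus equal (p-1)(q-1)/2.
= (16-1)(69-1)/2
= 15*68/2
= 1020/2 = 510

510


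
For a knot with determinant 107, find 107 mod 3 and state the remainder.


Step 1: A knot is p-colorable if and only if p divides its determinant.
Step 2: Compute 107 mod 3.
107 = 35 * 3 + 2
Step 3: 107 mod 3 = 2
Step 4: The knot is 3-colorable: no

2


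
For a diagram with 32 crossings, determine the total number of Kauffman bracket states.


Each crossing contributes 2 choices (A-smoothing or B-smoothing).
Total states = 2^32 = 4294967296

4294967296


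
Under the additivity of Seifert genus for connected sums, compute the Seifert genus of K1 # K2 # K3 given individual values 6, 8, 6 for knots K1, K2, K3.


The Seifert genus is additive under connected sum.
Seifert genus(K1 # K2 # K3) = (6) + (8) + (6)
= 20

20


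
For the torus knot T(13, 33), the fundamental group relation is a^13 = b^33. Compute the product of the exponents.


The relation is a^13 = b^33.
Product of exponents = 13 * 33
= 429

429


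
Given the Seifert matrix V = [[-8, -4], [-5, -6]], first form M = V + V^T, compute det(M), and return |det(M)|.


Step 1: Form V + V^T where V = [[-8, -4], [-5, -6]]
  V^T = [[-8, -5], [-4, -6]]
  V + V^T = [[-16, -9], [-9, -12]]
Step 2: det(V + V^T) = (-16)*(-12) - (-9)*(-9)
  = 192 - 81 = 111
Step 3: Knot determinant = |det(V + V^T)| = |111| = 111

111


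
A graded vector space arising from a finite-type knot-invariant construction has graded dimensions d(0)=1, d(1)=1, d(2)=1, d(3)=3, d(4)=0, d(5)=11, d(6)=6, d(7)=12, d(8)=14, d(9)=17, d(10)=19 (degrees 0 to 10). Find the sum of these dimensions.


Total dimension = d(0) + d(1) + ... + d(10)
= 1 + 1 + 1 + 3 + 0 + 11 + 6 + 12 + 14 + 17 + 19
= 85

85


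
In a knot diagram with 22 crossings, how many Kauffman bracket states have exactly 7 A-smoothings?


We choose which 7 of 22 crossings get A-smoothings.
C(22, 7) = 22! / (7! * 15!)
= 170544

170544


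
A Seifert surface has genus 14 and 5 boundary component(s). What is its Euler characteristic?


chi = 2 - 2g - b
= 2 - 2*14 - 5
= 2 - 28 - 5 = -31

-31


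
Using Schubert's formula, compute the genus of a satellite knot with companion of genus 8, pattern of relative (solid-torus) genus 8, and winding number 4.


Schubert: g(satellite) = g_rel(pattern) + |winding| * g(companion),
where g_rel(pattern) is the genus of the pattern relative to the solid torus.
= 8 + 4 * 8
= 8 + 32 = 40

40


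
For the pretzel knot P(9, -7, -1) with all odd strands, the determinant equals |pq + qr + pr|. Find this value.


Step 1: Compute pq + qr + pr.
pq = 9*(-7) = -63
qr = (-7)*(-1) = 7
pr = 9*(-1) = -9
pq + qr + pr = -63 + 7 + (-9) = -65
Step 2: Take absolute value.
det(P(9,-7,-1)) = |-65| = 65

65


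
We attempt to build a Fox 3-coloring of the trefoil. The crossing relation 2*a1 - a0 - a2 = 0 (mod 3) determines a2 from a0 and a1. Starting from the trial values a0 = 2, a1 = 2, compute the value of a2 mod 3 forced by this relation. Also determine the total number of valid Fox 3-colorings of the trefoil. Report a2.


Step 1: Apply the given crossing relation 2*a1 - a0 - a2 = 0 (mod 3).
  a2 = 2*a1 - a0 mod 3
  a2 = 2*2 - 2 mod 3
  a2 = 4 - 2 mod 3
  a2 = 2 mod 3 = 2
Step 2: The trefoil has determinant 3.
  Number of Fox p-colorings (p prime) is p^2 if p = 3, else p.
  Since p = 3 divides det = 3, the trefoil is 3-colorable.
  (Indeed for p = 3 any choice of a0, a1 extends to a valid coloring; the trial (a0, a1, a2) = (2, 2, 2) satisfies all three crossing relations.)
  Total colorings = 3^2 = 9
Step 3: a2 = 2, total Fox 3-colorings = 9

2


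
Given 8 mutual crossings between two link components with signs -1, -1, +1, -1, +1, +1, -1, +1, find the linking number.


Step 1: Count positive crossings: 4
Step 2: Count negative crossings: 4
Step 3: Sum of signs = 4 - 4 = 0
Step 4: Linking number = sum/2 = 0/2 = 0

0


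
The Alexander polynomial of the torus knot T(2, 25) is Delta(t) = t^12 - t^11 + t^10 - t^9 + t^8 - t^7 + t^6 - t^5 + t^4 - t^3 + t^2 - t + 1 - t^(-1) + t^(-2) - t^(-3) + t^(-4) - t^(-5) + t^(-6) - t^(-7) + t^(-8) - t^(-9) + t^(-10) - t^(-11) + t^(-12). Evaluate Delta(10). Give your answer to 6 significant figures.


Substituting t = 10 into Delta(t) = t^12 - t^11 + t^10 - t^9 + t^8 - t^7 + t^6 - t^5 + t^4 - t^3 + t^2 - t + 1 - t^(-1) + t^(-2) - t^(-3) + t^(-4) - t^(-5) + t^(-6) - t^(-7) + t^(-8) - t^(-9) + t^(-10) - t^(-11) + t^(-12):
Term values: (1000000000000) + (-100000000000) + (10000000000) + (-1000000000) + (100000000) + (-10000000) + (1000000) + (-100000) + (10000) + (-1000) + (100) + (-10) + (1) + (-0.1) + (0.01) + (-0.001) + (0.0001) + (-1e-05) + (1e-06) + (-1e-07) + (1e-08) + (-1e-09) + (1e-10) + (-1e-11) + (1e-12)
Sum = 9.090909091e+11
Rounded to 6 significant figures: 9.09091e+11

9.09091e+11


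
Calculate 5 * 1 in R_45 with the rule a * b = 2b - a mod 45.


5 * 1 = 2*1 - 5 mod 45
= 2 - 5 mod 45
= -3 mod 45 = 42

42


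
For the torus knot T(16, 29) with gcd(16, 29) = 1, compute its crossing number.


For a torus knot T(p, q) with gcd(p,q)=1,
the crossing number is min(p*(q-1), q*(p-1)).
p*(q-1) = 16*28 = 448
q*(p-1) = 29*15 = 435
min(448, 435) = 435

435


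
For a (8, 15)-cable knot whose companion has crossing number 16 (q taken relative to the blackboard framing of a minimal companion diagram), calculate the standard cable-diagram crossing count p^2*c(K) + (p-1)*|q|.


Step 1: Each of the c(K) crossings of the companion diagram becomes p*p = p^2 crossings among the p parallel strands, and each of the |q| twists s_1 s_2 ... s_(p-1) adds (p-1) crossings.
  Crossings = p^2 * c(K) + (p-1)*|q|
Step 2: = 8^2 * 16 + (8-1)*15
Step 3: = 64*16 + 7*15
Step 4: = 1024 + 105 = 1129

1129


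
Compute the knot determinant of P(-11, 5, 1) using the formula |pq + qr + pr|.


Step 1: Compute pq + qr + pr.
pq = (-11)*5 = -55
qr = 5*1 = 5
pr = (-11)*1 = -11
pq + qr + pr = -55 + 5 + (-11) = -61
Step 2: Take absolute value.
det(P(-11,5,1)) = |-61| = 61

61


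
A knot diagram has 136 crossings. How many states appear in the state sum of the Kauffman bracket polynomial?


Each crossing contributes 2 choices (A-smoothing or B-smoothing).
Total states = 2^136 = 87112285931760246646623899502532662132736

87112285931760246646623899502532662132736


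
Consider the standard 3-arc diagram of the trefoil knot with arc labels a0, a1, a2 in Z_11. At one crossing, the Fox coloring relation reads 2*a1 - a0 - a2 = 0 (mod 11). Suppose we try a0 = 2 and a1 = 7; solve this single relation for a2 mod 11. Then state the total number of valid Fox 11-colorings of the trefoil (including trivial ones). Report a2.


Step 1: Apply the given crossing relation 2*a1 - a0 - a2 = 0 (mod 11).
  a2 = 2*a1 - a0 mod 11
  a2 = 2*7 - 2 mod 11
  a2 = 14 - 2 mod 11
  a2 = 12 mod 11 = 1
Step 2: The trefoil has determinant 3.
  Number of Fox p-colorings (p prime) is p^2 if p = 3, else p.
  Since 11 does not divide 3, only trivial (constant) colorings exist.
  (So the trial a0 = 2, a1 = 7 with a0 != a1 does NOT extend to a valid coloring of the whole trefoil: the other two crossing relations require 3*(a1 - a0) = 0 (mod 11), which fails.)
  Total colorings = 11
Step 3: a2 = 1, total Fox 11-colorings = 11

1


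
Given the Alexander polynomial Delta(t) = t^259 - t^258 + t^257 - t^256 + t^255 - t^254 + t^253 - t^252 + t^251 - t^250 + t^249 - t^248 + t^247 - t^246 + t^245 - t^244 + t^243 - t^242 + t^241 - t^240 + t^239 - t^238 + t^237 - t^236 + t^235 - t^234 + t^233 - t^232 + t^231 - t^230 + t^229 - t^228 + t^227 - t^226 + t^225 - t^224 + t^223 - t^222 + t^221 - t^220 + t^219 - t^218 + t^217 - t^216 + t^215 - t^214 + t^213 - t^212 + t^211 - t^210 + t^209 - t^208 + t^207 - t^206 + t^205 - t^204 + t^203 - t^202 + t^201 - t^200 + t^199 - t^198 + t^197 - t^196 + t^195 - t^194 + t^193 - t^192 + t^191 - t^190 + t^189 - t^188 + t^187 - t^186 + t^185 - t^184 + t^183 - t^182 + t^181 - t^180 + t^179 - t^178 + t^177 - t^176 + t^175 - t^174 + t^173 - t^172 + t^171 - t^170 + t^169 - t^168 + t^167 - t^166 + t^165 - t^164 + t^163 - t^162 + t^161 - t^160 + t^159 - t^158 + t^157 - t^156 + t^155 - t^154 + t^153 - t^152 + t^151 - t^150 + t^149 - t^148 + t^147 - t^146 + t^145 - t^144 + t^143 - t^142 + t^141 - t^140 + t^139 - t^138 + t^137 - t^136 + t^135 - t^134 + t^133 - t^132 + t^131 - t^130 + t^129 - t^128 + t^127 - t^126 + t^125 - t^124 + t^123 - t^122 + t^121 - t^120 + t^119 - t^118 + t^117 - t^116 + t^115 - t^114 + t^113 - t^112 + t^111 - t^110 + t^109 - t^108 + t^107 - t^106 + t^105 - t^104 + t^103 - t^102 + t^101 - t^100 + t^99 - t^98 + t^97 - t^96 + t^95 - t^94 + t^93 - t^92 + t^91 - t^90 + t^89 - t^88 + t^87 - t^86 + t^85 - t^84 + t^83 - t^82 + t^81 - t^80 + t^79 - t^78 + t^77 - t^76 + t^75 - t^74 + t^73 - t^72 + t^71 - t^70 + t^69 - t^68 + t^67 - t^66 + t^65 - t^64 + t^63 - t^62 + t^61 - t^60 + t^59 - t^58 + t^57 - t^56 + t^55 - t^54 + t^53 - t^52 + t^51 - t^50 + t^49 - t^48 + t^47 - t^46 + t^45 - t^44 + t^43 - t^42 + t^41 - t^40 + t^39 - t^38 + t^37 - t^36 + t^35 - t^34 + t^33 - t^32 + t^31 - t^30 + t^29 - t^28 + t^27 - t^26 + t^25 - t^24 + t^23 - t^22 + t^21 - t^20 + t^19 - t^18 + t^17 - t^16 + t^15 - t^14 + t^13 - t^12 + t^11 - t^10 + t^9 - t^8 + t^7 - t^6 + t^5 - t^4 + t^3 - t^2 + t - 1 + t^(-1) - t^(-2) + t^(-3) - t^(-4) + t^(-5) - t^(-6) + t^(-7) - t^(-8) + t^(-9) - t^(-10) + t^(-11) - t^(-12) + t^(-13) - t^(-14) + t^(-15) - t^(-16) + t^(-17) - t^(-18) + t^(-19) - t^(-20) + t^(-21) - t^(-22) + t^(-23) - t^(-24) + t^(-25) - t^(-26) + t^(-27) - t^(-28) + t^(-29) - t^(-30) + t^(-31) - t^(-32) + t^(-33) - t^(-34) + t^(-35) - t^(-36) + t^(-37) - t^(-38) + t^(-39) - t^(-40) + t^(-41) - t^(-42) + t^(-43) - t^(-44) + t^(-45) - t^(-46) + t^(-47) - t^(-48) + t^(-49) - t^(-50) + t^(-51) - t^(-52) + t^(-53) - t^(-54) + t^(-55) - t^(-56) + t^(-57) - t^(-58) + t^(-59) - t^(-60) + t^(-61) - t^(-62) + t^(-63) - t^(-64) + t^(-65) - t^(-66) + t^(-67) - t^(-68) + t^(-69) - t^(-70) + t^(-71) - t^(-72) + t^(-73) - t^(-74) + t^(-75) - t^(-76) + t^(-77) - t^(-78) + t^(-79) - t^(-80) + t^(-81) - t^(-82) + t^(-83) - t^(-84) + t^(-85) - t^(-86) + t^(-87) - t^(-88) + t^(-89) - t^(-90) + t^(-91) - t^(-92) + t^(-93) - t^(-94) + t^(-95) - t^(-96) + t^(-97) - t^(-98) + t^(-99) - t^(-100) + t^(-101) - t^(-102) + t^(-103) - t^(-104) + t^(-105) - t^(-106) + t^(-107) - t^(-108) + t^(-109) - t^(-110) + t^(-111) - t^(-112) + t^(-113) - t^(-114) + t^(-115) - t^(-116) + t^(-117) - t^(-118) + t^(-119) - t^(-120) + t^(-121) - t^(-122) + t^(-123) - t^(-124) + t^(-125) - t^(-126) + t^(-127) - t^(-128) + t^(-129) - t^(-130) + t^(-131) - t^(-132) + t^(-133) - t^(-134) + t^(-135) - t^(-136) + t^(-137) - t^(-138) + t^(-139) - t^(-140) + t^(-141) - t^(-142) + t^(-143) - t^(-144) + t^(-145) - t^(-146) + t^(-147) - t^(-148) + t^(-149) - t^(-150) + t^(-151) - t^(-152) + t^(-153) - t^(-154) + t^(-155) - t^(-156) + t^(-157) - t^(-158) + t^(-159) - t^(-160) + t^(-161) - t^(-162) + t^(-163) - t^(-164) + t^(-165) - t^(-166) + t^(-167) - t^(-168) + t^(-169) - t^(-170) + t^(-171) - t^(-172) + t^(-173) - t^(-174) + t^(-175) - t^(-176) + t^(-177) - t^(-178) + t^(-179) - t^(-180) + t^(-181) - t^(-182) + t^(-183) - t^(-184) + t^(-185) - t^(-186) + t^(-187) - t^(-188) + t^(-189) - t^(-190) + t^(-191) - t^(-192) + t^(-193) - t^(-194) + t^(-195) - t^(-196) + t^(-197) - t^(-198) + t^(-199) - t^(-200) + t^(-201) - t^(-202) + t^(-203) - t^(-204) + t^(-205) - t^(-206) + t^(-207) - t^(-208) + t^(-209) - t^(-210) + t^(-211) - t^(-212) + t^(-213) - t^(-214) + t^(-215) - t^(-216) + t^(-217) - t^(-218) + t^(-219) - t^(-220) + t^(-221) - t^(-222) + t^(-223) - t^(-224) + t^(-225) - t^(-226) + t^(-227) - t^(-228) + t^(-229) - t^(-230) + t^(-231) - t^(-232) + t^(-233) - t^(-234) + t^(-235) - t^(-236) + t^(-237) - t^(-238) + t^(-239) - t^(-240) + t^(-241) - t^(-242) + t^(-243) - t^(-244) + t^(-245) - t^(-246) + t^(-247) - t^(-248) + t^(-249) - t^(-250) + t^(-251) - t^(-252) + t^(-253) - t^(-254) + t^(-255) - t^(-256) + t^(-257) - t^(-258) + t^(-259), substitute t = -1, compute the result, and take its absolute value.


Step 1: The polynomial has 519 terms with alternating signs, exponents from 259 down to -259.
Step 2: Substitute t = -1. The i-th term has coefficient (-1)^i and exponent (m-i),
  so its value is (-1)^i * (-1)^(m-i) = (-1)^m = -1 for every i.
Step 3: All 519 terms equal -1, so Delta(-1) = 519 * (-1) = -519
Step 4: |Delta(-1)| = 519

519


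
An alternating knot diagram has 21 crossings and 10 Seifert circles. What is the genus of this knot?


For alternating knots, g = (c - s + 1)/2.
= (21 - 10 + 1)/2
= 12/2 = 6

6


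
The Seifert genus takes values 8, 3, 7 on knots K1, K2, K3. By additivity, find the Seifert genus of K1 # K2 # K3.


The Seifert genus is additive under connected sum.
Seifert genus(K1 # K2 # K3) = (8) + (3) + (7)
= 18

18


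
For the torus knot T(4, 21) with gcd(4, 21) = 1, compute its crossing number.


For a torus knot T(p, q) with gcd(p,q)=1,
the crossing number is min(p*(q-1), q*(p-1)).
p*(q-1) = 4*20 = 80
q*(p-1) = 21*3 = 63
min(80, 63) = 63

63


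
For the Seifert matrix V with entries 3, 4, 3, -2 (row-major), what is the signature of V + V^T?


Step 1: V + V^T = [[6, 7], [7, -4]]
Step 2: trace = 2, det = -73
Step 3: Discriminant = 2^2 - 4*(-73) = 296
Step 4: Eigenvalues: 9.60233, -7.60233
Step 5: Signature = (# positive eigenvalues) - (# negative eigenvalues) = 0

0


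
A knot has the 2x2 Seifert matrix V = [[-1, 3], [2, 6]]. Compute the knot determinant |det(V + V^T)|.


Step 1: Form V + V^T where V = [[-1, 3], [2, 6]]
  V^T = [[-1, 2], [3, 6]]
  V + V^T = [[-2, 5], [5, 12]]
Step 2: det(V + V^T) = (-2)*12 - 5*5
  = -24 - 25 = -49
Step 3: Knot determinant = |det(V + V^T)| = |-49| = 49

49


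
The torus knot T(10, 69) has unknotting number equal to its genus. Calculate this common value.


For a torus knot T(p,q), both the unknotting number and genus equal (p-1)(q-1)/2.
= (10-1)(69-1)/2
= 9*68/2
= 612/2 = 306

306


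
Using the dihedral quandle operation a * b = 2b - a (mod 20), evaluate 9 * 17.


9 * 17 = 2*17 - 9 mod 20
= 34 - 9 mod 20
= 25 mod 20 = 5

5


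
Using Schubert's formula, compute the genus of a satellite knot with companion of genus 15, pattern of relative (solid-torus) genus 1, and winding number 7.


Schubert: g(satellite) = g_rel(pattern) + |winding| * g(companion),
where g_rel(pattern) is the genus of the pattern relative to the solid torus.
= 1 + 7 * 15
= 1 + 105 = 106

106


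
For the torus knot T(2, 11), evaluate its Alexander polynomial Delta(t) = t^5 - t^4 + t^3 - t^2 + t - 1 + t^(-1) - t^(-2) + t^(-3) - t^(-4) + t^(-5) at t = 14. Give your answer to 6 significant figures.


Substituting t = 14 into Delta(t) = t^5 - t^4 + t^3 - t^2 + t - 1 + t^(-1) - t^(-2) + t^(-3) - t^(-4) + t^(-5):
Term values: (537824) + (-38416) + (2744) + (-196) + (14) + (-1) + (0.0714286) + (-0.00510204) + (0.000364431) + (-2.60308e-05) + (1.85934e-06)
Sum = 501969.0667
Rounded to 6 significant figures: 501969

501969
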